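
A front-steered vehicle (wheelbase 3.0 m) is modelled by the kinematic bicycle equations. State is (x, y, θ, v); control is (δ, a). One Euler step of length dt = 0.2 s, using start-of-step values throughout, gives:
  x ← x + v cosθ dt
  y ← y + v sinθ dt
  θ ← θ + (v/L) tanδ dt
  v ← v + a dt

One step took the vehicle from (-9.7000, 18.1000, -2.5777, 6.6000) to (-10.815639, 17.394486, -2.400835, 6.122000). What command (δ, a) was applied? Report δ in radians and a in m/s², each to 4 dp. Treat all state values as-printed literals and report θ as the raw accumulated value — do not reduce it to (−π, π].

δ = 0.3822, a = -2.3900

a = (v'−v)/dt = (-0.478000)/0.2 = -2.3900
Δθ = θ'−θ = 0.176865;  (v·dt/L) = 6.6000·0.2/3.0 = 0.440000
tan δ = Δθ·L/(v·dt) = 0.401966  →  δ = 0.3822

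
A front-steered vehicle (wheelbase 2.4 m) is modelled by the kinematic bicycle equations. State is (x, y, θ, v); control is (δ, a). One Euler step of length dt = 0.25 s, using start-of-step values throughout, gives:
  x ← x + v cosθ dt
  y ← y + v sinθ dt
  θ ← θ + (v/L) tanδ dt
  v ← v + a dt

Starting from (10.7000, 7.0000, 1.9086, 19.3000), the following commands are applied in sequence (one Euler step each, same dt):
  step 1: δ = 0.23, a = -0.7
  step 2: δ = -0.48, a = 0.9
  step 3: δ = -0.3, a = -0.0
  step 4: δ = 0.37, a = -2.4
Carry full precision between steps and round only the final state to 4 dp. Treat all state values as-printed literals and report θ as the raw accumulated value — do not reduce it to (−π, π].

(10.3803, 22.7506, 1.5005, 18.7500)

after step 1 (δ=0.23, a=-0.7): (9.100919, 11.552314, 2.379326, 19.125000)
after step 2 (δ=-0.48, a=0.9): (5.642773, 14.854068, 1.342171, 19.350000)
after step 3 (δ=-0.3, a=-0.0): (6.739137, 19.565691, 0.718665, 19.350000)
after step 4 (δ=0.37, a=-2.4): (10.380251, 22.750608, 1.500452, 18.750000)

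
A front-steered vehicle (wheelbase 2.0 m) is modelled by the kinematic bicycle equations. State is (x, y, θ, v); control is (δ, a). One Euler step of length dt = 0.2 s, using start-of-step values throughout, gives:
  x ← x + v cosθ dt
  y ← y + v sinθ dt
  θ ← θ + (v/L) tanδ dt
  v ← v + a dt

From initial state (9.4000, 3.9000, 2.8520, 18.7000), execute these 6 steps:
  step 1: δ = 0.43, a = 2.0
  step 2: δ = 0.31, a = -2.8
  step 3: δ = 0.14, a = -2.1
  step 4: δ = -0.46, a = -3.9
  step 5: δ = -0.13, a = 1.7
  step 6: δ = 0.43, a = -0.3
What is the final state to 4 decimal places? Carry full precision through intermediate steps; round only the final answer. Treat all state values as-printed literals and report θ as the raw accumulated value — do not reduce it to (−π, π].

after step 1 (δ=0.43, a=2.0): (5.815733, 4.968001, 3.709621, 19.100000)
after step 2 (δ=0.31, a=-2.8): (2.595613, 2.912951, 4.321447, 18.540000)
after step 3 (δ=0.14, a=-2.1): (1.182644, -0.515282, 4.582716, 18.120000)
after step 4 (δ=-0.46, a=-3.9): (0.714025, -4.108856, 3.684963, 17.340000)
after step 5 (δ=-0.13, a=1.7): (-2.254482, -5.901894, 3.458264, 17.680000)
after step 6 (δ=0.43, a=-0.3): (-5.614662, -7.003024, 4.269106, 17.620000)

(-5.6147, -7.0030, 4.2691, 17.6200)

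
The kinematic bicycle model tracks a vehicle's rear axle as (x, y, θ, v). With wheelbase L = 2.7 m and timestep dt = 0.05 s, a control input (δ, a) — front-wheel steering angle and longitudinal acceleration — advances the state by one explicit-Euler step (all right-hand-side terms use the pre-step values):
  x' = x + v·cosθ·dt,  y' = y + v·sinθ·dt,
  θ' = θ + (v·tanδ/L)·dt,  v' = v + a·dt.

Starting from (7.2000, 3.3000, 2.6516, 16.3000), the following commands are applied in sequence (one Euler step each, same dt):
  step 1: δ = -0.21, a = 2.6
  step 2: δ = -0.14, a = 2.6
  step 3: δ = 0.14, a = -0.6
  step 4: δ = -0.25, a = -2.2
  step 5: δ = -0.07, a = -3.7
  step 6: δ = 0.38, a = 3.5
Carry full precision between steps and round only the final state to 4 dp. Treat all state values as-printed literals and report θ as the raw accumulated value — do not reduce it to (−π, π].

after step 1 (δ=-0.21, a=2.6): (6.480896, 3.683555, 2.587263, 16.430000)
after step 2 (δ=-0.14, a=2.6): (5.782413, 4.115971, 2.544386, 16.560000)
after step 3 (δ=0.14, a=-0.6): (5.097732, 4.581584, 2.587602, 16.530000)
after step 4 (δ=-0.25, a=-2.2): (4.394850, 5.016394, 2.509439, 16.420000)
after step 5 (δ=-0.07, a=-3.7): (3.732503, 5.501509, 2.488119, 16.235000)
after step 6 (δ=0.38, a=3.5): (3.087992, 5.995011, 2.608201, 16.410000)

(3.0880, 5.9950, 2.6082, 16.4100)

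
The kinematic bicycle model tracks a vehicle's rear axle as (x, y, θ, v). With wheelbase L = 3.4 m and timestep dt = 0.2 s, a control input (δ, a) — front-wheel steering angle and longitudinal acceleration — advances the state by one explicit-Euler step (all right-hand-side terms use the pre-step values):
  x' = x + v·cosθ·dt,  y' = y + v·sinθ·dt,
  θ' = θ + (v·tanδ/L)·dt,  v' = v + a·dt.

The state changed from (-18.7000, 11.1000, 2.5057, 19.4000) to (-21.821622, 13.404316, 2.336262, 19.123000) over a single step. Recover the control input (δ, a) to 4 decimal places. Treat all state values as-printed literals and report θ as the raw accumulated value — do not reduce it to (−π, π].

a = (v'−v)/dt = (-0.277000)/0.2 = -1.3850
Δθ = θ'−θ = -0.169438;  (v·dt/L) = 19.4000·0.2/3.4 = 1.141176
tan δ = Δθ·L/(v·dt) = -0.148477  →  δ = -0.1474

δ = -0.1474, a = -1.3850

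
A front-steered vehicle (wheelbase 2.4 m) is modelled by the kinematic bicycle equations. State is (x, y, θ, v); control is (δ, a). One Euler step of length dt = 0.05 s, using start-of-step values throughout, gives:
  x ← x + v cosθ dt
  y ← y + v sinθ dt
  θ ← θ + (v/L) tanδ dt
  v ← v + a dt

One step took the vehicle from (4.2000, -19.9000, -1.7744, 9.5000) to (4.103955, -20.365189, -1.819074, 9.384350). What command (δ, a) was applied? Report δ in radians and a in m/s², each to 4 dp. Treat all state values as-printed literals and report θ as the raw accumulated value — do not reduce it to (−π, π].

δ = -0.2220, a = -2.3130

a = (v'−v)/dt = (-0.115650)/0.05 = -2.3130
Δθ = θ'−θ = -0.044674;  (v·dt/L) = 9.5000·0.05/2.4 = 0.197917
tan δ = Δθ·L/(v·dt) = -0.225721  →  δ = -0.2220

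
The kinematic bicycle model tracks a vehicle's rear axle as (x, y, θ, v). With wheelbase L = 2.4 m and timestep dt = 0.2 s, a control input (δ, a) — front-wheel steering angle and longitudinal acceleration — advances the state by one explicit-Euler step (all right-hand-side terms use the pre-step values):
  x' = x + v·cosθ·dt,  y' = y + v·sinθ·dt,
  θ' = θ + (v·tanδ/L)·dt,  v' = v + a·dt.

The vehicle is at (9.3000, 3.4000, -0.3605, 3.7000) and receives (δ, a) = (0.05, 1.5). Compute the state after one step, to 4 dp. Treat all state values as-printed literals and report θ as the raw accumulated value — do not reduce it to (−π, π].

x' = 9.3000 + 3.7000·cos(-0.3605)·0.2 = 9.9924
y' = 3.4000 + 3.7000·sin(-0.3605)·0.2 = 3.1390
θ' = -0.3605 + (3.7000/2.4)·tan(0.05)·0.2 = -0.3451
v' = 3.7000 + 1.5000·0.2 = 4.0000

(9.9924, 3.1390, -0.3451, 4.0000)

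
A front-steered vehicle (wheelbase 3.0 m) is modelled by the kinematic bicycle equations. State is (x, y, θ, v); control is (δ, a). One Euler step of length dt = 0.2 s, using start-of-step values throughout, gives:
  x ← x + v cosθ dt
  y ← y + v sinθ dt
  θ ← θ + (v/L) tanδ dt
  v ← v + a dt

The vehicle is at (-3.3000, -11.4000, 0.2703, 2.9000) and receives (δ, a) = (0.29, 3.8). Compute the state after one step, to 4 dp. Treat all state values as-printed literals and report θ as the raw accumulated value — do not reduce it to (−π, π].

x' = -3.3000 + 2.9000·cos(0.2703)·0.2 = -2.7411
y' = -11.4000 + 2.9000·sin(0.2703)·0.2 = -11.2451
θ' = 0.2703 + (2.9000/3.0)·tan(0.29)·0.2 = 0.3280
v' = 2.9000 + 3.8000·0.2 = 3.6600

(-2.7411, -11.2451, 0.3280, 3.6600)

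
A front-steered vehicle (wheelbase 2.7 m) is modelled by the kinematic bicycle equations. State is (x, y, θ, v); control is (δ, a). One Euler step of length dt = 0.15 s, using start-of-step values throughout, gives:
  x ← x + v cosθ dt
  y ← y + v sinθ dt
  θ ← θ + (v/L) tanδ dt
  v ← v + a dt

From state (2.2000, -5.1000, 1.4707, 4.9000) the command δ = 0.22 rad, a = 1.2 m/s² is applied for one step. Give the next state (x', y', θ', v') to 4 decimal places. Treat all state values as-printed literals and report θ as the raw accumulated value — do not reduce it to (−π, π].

(2.2734, -4.3687, 1.5316, 5.0800)

x' = 2.2000 + 4.9000·cos(1.4707)·0.15 = 2.2734
y' = -5.1000 + 4.9000·sin(1.4707)·0.15 = -4.3687
θ' = 1.4707 + (4.9000/2.7)·tan(0.22)·0.15 = 1.5316
v' = 4.9000 + 1.2000·0.15 = 5.0800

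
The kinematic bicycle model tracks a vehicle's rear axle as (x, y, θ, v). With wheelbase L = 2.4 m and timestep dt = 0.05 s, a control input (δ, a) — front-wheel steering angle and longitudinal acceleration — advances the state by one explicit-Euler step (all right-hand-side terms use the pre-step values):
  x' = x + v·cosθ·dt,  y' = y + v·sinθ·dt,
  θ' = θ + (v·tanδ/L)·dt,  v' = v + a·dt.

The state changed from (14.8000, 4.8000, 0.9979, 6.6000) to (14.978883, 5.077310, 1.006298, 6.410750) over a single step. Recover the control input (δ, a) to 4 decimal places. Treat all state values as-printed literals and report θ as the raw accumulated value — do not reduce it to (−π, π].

a = (v'−v)/dt = (-0.189250)/0.05 = -3.7850
Δθ = θ'−θ = 0.008398;  (v·dt/L) = 6.6000·0.05/2.4 = 0.137500
tan δ = Δθ·L/(v·dt) = 0.061076  →  δ = 0.0610

δ = 0.0610, a = -3.7850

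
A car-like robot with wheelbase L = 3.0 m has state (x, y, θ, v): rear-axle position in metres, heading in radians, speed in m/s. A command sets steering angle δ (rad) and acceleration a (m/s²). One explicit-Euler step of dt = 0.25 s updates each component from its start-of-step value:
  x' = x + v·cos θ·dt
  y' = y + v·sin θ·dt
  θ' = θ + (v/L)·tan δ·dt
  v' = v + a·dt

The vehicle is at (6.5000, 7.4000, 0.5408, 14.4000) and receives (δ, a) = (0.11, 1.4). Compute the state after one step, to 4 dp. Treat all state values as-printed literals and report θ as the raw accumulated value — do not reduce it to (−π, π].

(9.5863, 9.2534, 0.6733, 14.7500)

x' = 6.5000 + 14.4000·cos(0.5408)·0.25 = 9.5863
y' = 7.4000 + 14.4000·sin(0.5408)·0.25 = 9.2534
θ' = 0.5408 + (14.4000/3.0)·tan(0.11)·0.25 = 0.6733
v' = 14.4000 + 1.4000·0.25 = 14.7500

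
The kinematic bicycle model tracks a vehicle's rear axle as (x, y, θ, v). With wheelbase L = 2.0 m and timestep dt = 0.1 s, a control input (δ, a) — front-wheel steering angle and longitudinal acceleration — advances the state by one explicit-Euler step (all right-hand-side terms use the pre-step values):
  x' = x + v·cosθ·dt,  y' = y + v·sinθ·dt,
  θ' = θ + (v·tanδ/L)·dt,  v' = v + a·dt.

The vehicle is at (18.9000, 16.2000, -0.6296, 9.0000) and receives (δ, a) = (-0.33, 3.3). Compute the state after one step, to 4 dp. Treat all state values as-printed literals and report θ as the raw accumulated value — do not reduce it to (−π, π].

x' = 18.9000 + 9.0000·cos(-0.6296)·0.1 = 19.6274
y' = 16.2000 + 9.0000·sin(-0.6296)·0.1 = 15.6701
θ' = -0.6296 + (9.0000/2.0)·tan(-0.33)·0.1 = -0.7837
v' = 9.0000 + 3.3000·0.1 = 9.3300

(19.6274, 15.6701, -0.7837, 9.3300)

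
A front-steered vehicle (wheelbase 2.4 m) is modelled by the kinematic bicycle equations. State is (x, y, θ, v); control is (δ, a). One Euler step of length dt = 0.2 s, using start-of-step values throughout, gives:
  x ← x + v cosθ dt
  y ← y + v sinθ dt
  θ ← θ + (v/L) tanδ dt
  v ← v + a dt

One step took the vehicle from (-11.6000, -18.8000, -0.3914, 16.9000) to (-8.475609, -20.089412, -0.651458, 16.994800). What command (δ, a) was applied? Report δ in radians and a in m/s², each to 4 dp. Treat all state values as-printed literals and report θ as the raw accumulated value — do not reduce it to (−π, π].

a = (v'−v)/dt = (0.094800)/0.2 = 0.4740
Δθ = θ'−θ = -0.260058;  (v·dt/L) = 16.9000·0.2/2.4 = 1.408333
tan δ = Δθ·L/(v·dt) = -0.184657  →  δ = -0.1826

δ = -0.1826, a = 0.4740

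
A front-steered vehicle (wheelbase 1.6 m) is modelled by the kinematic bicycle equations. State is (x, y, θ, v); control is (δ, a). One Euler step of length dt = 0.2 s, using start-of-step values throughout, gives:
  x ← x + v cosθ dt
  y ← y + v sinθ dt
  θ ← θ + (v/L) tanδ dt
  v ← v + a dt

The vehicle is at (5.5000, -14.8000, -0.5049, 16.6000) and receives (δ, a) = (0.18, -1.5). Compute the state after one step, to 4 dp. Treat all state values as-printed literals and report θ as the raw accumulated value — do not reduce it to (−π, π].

x' = 5.5000 + 16.6000·cos(-0.5049)·0.2 = 8.4057
y' = -14.8000 + 16.6000·sin(-0.5049)·0.2 = -16.4060
θ' = -0.5049 + (16.6000/1.6)·tan(0.18)·0.2 = -0.1273
v' = 16.6000 − 1.5000·0.2 = 16.3000

(8.4057, -16.4060, -0.1273, 16.3000)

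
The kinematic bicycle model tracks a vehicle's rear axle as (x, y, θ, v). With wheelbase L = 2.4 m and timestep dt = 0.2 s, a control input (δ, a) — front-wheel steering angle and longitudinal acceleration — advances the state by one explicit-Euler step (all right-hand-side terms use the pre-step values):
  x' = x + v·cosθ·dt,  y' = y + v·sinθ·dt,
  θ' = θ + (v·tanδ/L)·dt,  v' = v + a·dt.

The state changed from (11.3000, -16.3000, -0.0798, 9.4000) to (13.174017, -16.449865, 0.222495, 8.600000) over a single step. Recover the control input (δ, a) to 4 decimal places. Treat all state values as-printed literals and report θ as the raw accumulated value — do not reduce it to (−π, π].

δ = 0.3683, a = -4.0000

a = (v'−v)/dt = (-0.800000)/0.2 = -4.0000
Δθ = θ'−θ = 0.302295;  (v·dt/L) = 9.4000·0.2/2.4 = 0.783333
tan δ = Δθ·L/(v·dt) = 0.385909  →  δ = 0.3683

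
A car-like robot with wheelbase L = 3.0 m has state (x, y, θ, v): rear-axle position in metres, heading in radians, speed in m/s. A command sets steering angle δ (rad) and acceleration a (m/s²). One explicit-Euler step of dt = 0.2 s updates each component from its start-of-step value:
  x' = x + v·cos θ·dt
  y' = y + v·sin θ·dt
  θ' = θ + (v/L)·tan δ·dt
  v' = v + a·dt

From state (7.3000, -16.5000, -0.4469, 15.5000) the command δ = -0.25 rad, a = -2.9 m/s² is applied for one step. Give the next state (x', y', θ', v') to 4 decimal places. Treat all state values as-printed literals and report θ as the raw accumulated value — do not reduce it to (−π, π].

x' = 7.3000 + 15.5000·cos(-0.4469)·0.2 = 10.0956
y' = -16.5000 + 15.5000·sin(-0.4469)·0.2 = -17.8397
θ' = -0.4469 + (15.5000/3.0)·tan(-0.25)·0.2 = -0.7108
v' = 15.5000 − 2.9000·0.2 = 14.9200

(10.0956, -17.8397, -0.7108, 14.9200)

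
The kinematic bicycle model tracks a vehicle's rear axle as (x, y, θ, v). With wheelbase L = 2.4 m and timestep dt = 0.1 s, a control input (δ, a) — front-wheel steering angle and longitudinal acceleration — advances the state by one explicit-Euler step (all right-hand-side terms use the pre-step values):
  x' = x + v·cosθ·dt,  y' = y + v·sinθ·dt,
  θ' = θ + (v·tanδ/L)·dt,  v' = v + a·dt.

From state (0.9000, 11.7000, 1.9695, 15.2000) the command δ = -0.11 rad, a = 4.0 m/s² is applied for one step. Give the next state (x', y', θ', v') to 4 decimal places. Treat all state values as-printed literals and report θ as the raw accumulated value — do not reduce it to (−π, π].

x' = 0.9000 + 15.2000·cos(1.9695)·0.1 = 0.3099
y' = 11.7000 + 15.2000·sin(1.9695)·0.1 = 13.1008
θ' = 1.9695 + (15.2000/2.4)·tan(-0.11)·0.1 = 1.8996
v' = 15.2000 + 4.0000·0.1 = 15.6000

(0.3099, 13.1008, 1.8996, 15.6000)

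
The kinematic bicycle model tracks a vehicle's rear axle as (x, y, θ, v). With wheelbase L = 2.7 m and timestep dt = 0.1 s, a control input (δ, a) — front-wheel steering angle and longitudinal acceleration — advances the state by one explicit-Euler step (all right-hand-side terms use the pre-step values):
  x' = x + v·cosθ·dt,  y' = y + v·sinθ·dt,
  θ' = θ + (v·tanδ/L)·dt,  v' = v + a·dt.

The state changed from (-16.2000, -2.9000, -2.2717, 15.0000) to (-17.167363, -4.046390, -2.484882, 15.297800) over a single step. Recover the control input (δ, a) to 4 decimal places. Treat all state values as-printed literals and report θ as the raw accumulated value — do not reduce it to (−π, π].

δ = -0.3664, a = 2.9780

a = (v'−v)/dt = (0.297800)/0.1 = 2.9780
Δθ = θ'−θ = -0.213182;  (v·dt/L) = 15.0000·0.1/2.7 = 0.555556
tan δ = Δθ·L/(v·dt) = -0.383728  →  δ = -0.3664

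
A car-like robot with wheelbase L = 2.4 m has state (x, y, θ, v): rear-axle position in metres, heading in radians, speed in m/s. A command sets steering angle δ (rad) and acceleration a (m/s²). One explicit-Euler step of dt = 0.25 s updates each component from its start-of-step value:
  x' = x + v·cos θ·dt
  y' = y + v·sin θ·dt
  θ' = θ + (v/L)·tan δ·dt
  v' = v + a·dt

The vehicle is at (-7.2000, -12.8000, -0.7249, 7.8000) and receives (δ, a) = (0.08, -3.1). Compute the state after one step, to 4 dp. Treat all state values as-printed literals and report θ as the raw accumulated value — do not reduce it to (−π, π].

(-5.7403, -14.0930, -0.6598, 7.0250)

x' = -7.2000 + 7.8000·cos(-0.7249)·0.25 = -5.7403
y' = -12.8000 + 7.8000·sin(-0.7249)·0.25 = -14.0930
θ' = -0.7249 + (7.8000/2.4)·tan(0.08)·0.25 = -0.6598
v' = 7.8000 − 3.1000·0.25 = 7.0250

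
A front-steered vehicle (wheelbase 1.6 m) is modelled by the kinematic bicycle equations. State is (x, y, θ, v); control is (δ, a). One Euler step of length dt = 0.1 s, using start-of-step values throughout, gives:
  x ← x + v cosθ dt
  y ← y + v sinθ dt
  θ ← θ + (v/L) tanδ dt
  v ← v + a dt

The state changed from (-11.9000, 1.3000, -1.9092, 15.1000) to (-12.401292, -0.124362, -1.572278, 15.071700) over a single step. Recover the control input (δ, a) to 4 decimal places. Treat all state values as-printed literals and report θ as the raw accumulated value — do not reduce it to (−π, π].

a = (v'−v)/dt = (-0.028300)/0.1 = -0.2830
Δθ = θ'−θ = 0.336922;  (v·dt/L) = 15.1000·0.1/1.6 = 0.943750
tan δ = Δθ·L/(v·dt) = 0.357003  →  δ = 0.3429

δ = 0.3429, a = -0.2830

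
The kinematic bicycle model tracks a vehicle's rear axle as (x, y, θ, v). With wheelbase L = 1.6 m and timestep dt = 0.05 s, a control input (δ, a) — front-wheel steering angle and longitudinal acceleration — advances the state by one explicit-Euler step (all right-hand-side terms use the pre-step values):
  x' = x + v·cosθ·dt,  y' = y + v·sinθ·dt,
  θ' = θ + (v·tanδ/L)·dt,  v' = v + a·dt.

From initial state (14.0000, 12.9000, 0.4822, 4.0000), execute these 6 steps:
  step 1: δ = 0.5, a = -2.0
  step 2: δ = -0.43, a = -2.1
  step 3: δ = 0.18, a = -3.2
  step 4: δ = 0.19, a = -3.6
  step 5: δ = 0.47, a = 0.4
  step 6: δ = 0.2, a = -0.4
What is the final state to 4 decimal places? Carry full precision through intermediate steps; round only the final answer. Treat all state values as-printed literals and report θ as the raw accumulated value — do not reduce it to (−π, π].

after step 1 (δ=0.5, a=-2.0): (14.177195, 12.992746, 0.550488, 3.900000)
after step 2 (δ=-0.43, a=-2.1): (14.343388, 13.094751, 0.494593, 3.795000)
after step 3 (δ=0.18, a=-3.2): (14.510399, 13.184820, 0.516174, 3.635000)
after step 4 (δ=0.19, a=-3.6): (14.668469, 13.274524, 0.538020, 3.455000)
after step 5 (δ=0.47, a=0.4): (14.816814, 13.363048, 0.592865, 3.475000)
after step 6 (δ=0.2, a=-0.4): (14.960912, 13.460129, 0.614878, 3.455000)

(14.9609, 13.4601, 0.6149, 3.4550)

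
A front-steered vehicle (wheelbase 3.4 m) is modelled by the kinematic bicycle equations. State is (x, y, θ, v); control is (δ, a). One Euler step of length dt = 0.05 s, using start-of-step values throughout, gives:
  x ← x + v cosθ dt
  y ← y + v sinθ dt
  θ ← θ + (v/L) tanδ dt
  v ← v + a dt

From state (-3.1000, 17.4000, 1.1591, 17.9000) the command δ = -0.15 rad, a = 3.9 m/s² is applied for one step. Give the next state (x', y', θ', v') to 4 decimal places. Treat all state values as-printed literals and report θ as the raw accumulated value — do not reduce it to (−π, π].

x' = -3.1000 + 17.9000·cos(1.1591)·0.05 = -2.7419
y' = 17.4000 + 17.9000·sin(1.1591)·0.05 = 18.2202
θ' = 1.1591 + (17.9000/3.4)·tan(-0.15)·0.05 = 1.1193
v' = 17.9000 + 3.9000·0.05 = 18.0950

(-2.7419, 18.2202, 1.1193, 18.0950)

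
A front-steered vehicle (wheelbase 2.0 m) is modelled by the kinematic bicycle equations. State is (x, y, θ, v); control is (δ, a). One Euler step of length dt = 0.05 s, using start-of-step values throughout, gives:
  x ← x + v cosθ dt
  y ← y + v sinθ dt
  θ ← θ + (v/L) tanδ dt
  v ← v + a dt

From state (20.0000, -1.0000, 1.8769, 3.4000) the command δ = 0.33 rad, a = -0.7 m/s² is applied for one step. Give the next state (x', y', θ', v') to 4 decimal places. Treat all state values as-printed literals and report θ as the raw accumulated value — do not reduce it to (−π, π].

(19.9488, -0.8379, 1.9060, 3.3650)

x' = 20.0000 + 3.4000·cos(1.8769)·0.05 = 19.9488
y' = -1.0000 + 3.4000·sin(1.8769)·0.05 = -0.8379
θ' = 1.8769 + (3.4000/2.0)·tan(0.33)·0.05 = 1.9060
v' = 3.4000 − 0.7000·0.05 = 3.3650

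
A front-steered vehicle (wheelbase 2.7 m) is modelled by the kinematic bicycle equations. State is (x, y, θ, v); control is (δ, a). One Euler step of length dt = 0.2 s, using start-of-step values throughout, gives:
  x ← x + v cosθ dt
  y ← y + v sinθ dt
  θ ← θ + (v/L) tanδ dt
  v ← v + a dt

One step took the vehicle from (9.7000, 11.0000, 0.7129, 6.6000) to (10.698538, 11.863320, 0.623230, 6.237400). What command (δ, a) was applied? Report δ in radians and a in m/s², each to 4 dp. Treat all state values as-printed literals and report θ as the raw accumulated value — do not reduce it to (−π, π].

a = (v'−v)/dt = (-0.362600)/0.2 = -1.8130
Δθ = θ'−θ = -0.089670;  (v·dt/L) = 6.6000·0.2/2.7 = 0.488889
tan δ = Δθ·L/(v·dt) = -0.183416  →  δ = -0.1814

δ = -0.1814, a = -1.8130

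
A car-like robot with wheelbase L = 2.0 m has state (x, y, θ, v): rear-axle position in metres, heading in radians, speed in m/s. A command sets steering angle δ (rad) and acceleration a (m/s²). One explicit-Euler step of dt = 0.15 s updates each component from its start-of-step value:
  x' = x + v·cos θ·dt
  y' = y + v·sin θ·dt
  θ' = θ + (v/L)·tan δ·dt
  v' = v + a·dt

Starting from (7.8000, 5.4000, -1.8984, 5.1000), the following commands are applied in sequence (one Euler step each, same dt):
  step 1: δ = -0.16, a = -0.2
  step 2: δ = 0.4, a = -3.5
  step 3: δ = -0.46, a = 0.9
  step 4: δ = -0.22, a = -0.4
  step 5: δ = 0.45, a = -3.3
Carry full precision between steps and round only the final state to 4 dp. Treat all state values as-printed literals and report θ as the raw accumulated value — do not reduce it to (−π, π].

(6.5215, 2.0448, -1.8794, 4.1250)

after step 1 (δ=-0.16, a=-0.2): (7.553842, 4.675686, -1.960128, 5.070000)
after step 2 (δ=0.4, a=-3.5): (7.265179, 3.972099, -1.799361, 4.545000)
after step 3 (δ=-0.46, a=0.9): (7.110709, 3.308080, -1.968247, 4.680000)
after step 4 (δ=-0.22, a=-0.4): (6.838987, 2.660800, -2.046737, 4.620000)
after step 5 (δ=0.45, a=-3.3): (6.521471, 2.044818, -1.879358, 4.125000)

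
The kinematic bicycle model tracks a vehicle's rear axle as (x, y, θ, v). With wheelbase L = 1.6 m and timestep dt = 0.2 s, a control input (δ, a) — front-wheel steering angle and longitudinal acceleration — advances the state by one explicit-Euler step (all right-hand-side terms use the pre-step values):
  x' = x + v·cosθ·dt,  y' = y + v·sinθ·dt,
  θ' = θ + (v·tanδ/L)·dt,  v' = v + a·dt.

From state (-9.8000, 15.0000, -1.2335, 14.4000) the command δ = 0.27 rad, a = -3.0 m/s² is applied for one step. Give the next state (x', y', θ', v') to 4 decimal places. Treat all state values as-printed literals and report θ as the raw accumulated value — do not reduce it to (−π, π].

x' = -9.8000 + 14.4000·cos(-1.2335)·0.2 = -8.8469
y' = 15.0000 + 14.4000·sin(-1.2335)·0.2 = 12.2823
θ' = -1.2335 + (14.4000/1.6)·tan(0.27)·0.2 = -0.7353
v' = 14.4000 − 3.0000·0.2 = 13.8000

(-8.8469, 12.2823, -0.7353, 13.8000)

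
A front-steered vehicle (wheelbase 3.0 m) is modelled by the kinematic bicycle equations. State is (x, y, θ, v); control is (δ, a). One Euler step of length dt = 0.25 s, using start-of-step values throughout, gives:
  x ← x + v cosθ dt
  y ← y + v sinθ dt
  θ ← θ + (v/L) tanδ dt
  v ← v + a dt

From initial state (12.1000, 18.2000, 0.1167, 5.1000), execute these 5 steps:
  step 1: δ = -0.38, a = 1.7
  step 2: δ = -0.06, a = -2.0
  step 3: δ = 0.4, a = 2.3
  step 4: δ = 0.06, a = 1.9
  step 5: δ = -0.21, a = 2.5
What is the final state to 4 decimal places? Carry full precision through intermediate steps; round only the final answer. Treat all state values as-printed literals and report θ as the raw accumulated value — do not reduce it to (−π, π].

(18.8983, 18.4970, 0.0165, 6.7000)

after step 1 (δ=-0.38, a=1.7): (13.366328, 18.348455, -0.053050, 5.525000)
after step 2 (δ=-0.06, a=-2.0): (14.745635, 18.275213, -0.080709, 5.025000)
after step 3 (δ=0.4, a=2.3): (15.997795, 18.173933, 0.096336, 5.600000)
after step 4 (δ=0.06, a=1.9): (17.391304, 18.308595, 0.124370, 6.075000)
after step 5 (δ=-0.21, a=2.5): (18.898323, 18.496995, 0.016466, 6.700000)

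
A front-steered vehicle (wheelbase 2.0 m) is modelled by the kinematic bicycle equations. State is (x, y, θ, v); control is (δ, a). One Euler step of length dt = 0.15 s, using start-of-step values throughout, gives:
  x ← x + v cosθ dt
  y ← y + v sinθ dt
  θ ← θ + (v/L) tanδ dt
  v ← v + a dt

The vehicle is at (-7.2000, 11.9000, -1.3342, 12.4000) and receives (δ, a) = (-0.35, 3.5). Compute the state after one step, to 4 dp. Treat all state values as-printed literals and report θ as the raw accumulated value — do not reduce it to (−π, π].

(-6.7640, 10.0918, -1.6737, 12.9250)

x' = -7.2000 + 12.4000·cos(-1.3342)·0.15 = -6.7640
y' = 11.9000 + 12.4000·sin(-1.3342)·0.15 = 10.0918
θ' = -1.3342 + (12.4000/2.0)·tan(-0.35)·0.15 = -1.6737
v' = 12.4000 + 3.5000·0.15 = 12.9250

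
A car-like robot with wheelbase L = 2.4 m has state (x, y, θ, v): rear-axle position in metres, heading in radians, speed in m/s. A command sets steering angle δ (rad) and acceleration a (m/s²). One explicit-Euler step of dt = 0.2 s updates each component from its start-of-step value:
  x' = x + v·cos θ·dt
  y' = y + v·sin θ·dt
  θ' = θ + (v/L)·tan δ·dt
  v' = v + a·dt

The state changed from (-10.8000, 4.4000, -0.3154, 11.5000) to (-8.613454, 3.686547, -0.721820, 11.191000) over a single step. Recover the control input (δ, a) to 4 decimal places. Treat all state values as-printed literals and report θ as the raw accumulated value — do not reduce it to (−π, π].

a = (v'−v)/dt = (-0.309000)/0.2 = -1.5450
Δθ = θ'−θ = -0.406420;  (v·dt/L) = 11.5000·0.2/2.4 = 0.958333
tan δ = Δθ·L/(v·dt) = -0.424090  →  δ = -0.4011

δ = -0.4011, a = -1.5450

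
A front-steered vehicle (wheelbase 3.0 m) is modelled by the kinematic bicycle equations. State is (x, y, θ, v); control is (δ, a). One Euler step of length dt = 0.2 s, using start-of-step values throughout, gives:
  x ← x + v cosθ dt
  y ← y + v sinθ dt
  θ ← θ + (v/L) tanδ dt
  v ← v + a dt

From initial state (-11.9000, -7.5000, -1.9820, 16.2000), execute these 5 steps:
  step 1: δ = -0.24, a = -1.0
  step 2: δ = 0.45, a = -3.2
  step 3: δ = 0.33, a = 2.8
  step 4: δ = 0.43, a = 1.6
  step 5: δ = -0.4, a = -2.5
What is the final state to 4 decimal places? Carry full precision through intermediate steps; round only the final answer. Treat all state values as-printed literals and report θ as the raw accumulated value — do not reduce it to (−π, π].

(-13.0478, -21.6574, -1.3513, 15.7400)

after step 1 (δ=-0.24, a=-1.0): (-13.195070, -10.469915, -2.246294, 16.000000)
after step 2 (δ=0.45, a=-3.2): (-15.195985, -12.967181, -1.731035, 15.360000)
after step 3 (δ=0.33, a=2.8): (-15.686135, -15.999827, -1.380290, 15.920000)
after step 4 (δ=0.43, a=1.6): (-15.083225, -19.126223, -0.893540, 16.240000)
after step 5 (δ=-0.4, a=-2.5): (-13.047842, -21.657373, -1.351284, 15.740000)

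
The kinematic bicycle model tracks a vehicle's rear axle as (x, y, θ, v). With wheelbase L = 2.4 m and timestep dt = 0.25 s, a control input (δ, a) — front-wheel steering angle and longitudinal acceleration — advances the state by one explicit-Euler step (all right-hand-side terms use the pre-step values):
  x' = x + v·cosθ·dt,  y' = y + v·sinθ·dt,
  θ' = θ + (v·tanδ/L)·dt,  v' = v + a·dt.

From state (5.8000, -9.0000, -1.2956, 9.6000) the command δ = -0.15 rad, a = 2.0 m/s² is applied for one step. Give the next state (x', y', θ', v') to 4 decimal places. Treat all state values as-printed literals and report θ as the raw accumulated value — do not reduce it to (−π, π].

(6.4522, -11.3097, -1.4467, 10.1000)

x' = 5.8000 + 9.6000·cos(-1.2956)·0.25 = 6.4522
y' = -9.0000 + 9.6000·sin(-1.2956)·0.25 = -11.3097
θ' = -1.2956 + (9.6000/2.4)·tan(-0.15)·0.25 = -1.4467
v' = 9.6000 + 2.0000·0.25 = 10.1000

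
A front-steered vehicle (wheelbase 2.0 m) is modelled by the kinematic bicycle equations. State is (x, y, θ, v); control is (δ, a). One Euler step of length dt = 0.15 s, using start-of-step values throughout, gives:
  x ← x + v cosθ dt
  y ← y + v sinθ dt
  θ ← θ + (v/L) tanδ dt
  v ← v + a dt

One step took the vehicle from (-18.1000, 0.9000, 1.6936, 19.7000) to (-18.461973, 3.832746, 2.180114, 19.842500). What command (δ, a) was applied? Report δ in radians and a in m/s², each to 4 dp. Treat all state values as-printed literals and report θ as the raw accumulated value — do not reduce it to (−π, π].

a = (v'−v)/dt = (0.142500)/0.15 = 0.9500
Δθ = θ'−θ = 0.486514;  (v·dt/L) = 19.7000·0.15/2.0 = 1.477500
tan δ = Δθ·L/(v·dt) = 0.329282  →  δ = 0.3181

δ = 0.3181, a = 0.9500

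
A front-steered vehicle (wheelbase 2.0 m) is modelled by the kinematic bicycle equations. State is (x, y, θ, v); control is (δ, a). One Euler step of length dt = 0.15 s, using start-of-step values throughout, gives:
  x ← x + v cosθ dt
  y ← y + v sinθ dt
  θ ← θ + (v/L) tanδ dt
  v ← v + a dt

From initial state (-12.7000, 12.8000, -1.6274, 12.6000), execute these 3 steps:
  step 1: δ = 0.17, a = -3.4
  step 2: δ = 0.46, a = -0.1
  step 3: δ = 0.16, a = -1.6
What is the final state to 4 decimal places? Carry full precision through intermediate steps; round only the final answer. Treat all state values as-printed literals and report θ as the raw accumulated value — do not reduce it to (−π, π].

after step 1 (δ=0.17, a=-3.4): (-12.806924, 10.913027, -1.465184, 12.090000)
after step 2 (δ=0.46, a=-0.1): (-12.615752, 9.109631, -1.015936, 12.075000)
after step 3 (δ=0.16, a=-1.6): (-11.661541, 7.570116, -0.869787, 11.835000)

(-11.6615, 7.5701, -0.8698, 11.8350)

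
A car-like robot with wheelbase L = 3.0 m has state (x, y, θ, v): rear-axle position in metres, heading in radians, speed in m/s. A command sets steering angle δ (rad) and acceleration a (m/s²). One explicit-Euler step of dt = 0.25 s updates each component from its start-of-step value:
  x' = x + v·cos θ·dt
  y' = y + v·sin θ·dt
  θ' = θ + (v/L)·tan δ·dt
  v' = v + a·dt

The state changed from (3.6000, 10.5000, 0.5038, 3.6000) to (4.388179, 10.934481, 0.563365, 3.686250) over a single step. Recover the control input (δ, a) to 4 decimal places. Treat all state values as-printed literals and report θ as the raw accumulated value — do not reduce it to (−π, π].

a = (v'−v)/dt = (0.086250)/0.25 = 0.3450
Δθ = θ'−θ = 0.059565;  (v·dt/L) = 3.6000·0.25/3.0 = 0.300000
tan δ = Δθ·L/(v·dt) = 0.198550  →  δ = 0.1960

δ = 0.1960, a = 0.3450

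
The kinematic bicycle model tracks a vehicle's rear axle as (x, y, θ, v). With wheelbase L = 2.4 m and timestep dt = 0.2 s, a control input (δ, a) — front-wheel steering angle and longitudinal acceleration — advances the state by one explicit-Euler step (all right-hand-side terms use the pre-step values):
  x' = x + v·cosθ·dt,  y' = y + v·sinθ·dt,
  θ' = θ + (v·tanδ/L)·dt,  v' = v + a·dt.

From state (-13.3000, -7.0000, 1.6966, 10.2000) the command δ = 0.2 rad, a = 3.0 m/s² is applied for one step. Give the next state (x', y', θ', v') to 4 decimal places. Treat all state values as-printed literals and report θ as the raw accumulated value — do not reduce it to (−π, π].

(-13.5560, -4.9761, 1.8689, 10.8000)

x' = -13.3000 + 10.2000·cos(1.6966)·0.2 = -13.5560
y' = -7.0000 + 10.2000·sin(1.6966)·0.2 = -4.9761
θ' = 1.6966 + (10.2000/2.4)·tan(0.2)·0.2 = 1.8689
v' = 10.2000 + 3.0000·0.2 = 10.8000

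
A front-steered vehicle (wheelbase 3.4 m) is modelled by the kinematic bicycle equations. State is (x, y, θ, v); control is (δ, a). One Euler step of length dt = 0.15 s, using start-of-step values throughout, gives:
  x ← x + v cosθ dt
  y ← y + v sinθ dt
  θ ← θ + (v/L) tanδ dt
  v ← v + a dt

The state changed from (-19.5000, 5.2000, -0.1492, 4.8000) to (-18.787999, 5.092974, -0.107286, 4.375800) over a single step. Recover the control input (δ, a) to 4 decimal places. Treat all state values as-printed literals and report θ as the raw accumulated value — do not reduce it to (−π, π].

a = (v'−v)/dt = (-0.424200)/0.15 = -2.8280
Δθ = θ'−θ = 0.041914;  (v·dt/L) = 4.8000·0.15/3.4 = 0.211765
tan δ = Δθ·L/(v·dt) = 0.197927  →  δ = 0.1954

δ = 0.1954, a = -2.8280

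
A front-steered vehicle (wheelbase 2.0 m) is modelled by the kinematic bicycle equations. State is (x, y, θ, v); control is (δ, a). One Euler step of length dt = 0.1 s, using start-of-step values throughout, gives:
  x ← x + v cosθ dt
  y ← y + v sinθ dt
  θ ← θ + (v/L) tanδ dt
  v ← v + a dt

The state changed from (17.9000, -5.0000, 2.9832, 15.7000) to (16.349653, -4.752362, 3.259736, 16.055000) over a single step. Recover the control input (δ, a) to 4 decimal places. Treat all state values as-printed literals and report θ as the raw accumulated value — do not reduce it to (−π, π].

δ = 0.3387, a = 3.5500

a = (v'−v)/dt = (0.355000)/0.1 = 3.5500
Δθ = θ'−θ = 0.276536;  (v·dt/L) = 15.7000·0.1/2.0 = 0.785000
tan δ = Δθ·L/(v·dt) = 0.352275  →  δ = 0.3387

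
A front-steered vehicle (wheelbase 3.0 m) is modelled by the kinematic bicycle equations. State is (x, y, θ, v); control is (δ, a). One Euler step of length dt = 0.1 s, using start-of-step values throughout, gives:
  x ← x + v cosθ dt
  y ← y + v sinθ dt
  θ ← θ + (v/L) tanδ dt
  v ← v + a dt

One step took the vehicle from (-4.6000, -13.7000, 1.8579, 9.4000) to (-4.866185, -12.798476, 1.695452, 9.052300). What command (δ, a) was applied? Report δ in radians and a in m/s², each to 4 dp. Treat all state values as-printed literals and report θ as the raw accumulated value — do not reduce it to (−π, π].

a = (v'−v)/dt = (-0.347700)/0.1 = -3.4770
Δθ = θ'−θ = -0.162448;  (v·dt/L) = 9.4000·0.1/3.0 = 0.313333
tan δ = Δθ·L/(v·dt) = -0.518451  →  δ = -0.4783

δ = -0.4783, a = -3.4770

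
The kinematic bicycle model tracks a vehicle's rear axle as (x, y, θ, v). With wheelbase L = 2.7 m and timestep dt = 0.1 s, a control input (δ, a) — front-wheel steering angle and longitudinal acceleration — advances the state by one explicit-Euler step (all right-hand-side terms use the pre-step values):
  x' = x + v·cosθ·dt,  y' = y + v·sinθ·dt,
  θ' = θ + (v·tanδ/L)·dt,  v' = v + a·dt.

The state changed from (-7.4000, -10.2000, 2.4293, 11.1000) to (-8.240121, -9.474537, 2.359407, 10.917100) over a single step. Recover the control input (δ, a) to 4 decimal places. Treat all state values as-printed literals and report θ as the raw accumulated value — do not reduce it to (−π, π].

a = (v'−v)/dt = (-0.182900)/0.1 = -1.8290
Δθ = θ'−θ = -0.069893;  (v·dt/L) = 11.1000·0.1/2.7 = 0.411111
tan δ = Δθ·L/(v·dt) = -0.170010  →  δ = -0.1684

δ = -0.1684, a = -1.8290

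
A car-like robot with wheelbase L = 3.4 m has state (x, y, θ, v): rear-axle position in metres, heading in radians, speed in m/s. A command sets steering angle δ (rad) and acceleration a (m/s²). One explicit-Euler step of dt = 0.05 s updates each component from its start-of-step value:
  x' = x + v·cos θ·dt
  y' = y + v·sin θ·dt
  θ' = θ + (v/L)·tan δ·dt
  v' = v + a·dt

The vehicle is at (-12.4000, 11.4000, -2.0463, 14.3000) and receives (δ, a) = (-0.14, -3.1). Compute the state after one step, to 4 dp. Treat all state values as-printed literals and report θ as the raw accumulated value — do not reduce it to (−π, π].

(-12.7273, 10.7643, -2.0759, 14.1450)

x' = -12.4000 + 14.3000·cos(-2.0463)·0.05 = -12.7273
y' = 11.4000 + 14.3000·sin(-2.0463)·0.05 = 10.7643
θ' = -2.0463 + (14.3000/3.4)·tan(-0.14)·0.05 = -2.0759
v' = 14.3000 − 3.1000·0.05 = 14.1450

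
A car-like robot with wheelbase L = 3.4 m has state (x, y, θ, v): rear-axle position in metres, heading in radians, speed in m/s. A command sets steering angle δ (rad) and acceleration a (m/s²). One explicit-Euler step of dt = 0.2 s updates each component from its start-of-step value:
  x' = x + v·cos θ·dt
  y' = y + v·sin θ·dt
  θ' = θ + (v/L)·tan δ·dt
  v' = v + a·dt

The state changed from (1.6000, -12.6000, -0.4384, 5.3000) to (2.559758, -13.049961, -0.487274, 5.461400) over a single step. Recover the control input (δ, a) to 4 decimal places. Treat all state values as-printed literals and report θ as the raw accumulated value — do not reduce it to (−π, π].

δ = -0.1555, a = 0.8070

a = (v'−v)/dt = (0.161400)/0.2 = 0.8070
Δθ = θ'−θ = -0.048874;  (v·dt/L) = 5.3000·0.2/3.4 = 0.311765
tan δ = Δθ·L/(v·dt) = -0.156766  →  δ = -0.1555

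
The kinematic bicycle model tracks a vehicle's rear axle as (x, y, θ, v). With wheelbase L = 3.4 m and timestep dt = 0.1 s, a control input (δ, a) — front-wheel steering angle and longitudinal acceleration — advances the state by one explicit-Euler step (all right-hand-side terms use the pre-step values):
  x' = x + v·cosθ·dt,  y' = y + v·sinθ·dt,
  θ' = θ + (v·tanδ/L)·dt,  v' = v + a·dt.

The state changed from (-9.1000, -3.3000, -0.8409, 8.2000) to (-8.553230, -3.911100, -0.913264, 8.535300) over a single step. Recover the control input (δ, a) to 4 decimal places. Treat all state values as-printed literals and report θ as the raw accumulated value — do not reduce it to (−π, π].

a = (v'−v)/dt = (0.335300)/0.1 = 3.3530
Δθ = θ'−θ = -0.072364;  (v·dt/L) = 8.2000·0.1/3.4 = 0.241176
tan δ = Δθ·L/(v·dt) = -0.300046  →  δ = -0.2915

δ = -0.2915, a = 3.3530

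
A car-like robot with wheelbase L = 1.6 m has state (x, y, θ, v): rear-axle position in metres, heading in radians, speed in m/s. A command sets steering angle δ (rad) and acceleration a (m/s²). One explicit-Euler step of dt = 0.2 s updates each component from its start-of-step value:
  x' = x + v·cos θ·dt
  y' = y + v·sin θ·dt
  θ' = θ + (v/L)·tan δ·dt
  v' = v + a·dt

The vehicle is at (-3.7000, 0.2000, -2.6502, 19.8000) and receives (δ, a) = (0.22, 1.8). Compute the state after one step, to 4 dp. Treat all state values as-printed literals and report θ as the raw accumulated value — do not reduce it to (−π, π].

x' = -3.7000 + 19.8000·cos(-2.6502)·0.2 = -7.1914
y' = 0.2000 + 19.8000·sin(-2.6502)·0.2 = -1.6685
θ' = -2.6502 + (19.8000/1.6)·tan(0.22)·0.2 = -2.0967
v' = 19.8000 + 1.8000·0.2 = 20.1600

(-7.1914, -1.6685, -2.0967, 20.1600)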